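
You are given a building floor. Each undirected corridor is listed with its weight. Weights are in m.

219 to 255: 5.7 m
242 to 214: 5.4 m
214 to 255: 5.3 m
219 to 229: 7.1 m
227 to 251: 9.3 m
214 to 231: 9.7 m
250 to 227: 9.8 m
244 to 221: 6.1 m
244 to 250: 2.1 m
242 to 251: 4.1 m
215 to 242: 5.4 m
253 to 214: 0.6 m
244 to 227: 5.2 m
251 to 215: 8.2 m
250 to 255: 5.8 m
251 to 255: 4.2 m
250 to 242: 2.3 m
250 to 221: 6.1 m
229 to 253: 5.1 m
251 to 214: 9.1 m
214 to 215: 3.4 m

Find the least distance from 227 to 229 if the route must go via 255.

24.1 m

Shortest 227→255: 227 → 244 → 250 → 255 = 13.1
Shortest 255→229: 255 → 214 → 253 → 229 = 11
Total via 255: 13.1 + 11 = 24.1 m.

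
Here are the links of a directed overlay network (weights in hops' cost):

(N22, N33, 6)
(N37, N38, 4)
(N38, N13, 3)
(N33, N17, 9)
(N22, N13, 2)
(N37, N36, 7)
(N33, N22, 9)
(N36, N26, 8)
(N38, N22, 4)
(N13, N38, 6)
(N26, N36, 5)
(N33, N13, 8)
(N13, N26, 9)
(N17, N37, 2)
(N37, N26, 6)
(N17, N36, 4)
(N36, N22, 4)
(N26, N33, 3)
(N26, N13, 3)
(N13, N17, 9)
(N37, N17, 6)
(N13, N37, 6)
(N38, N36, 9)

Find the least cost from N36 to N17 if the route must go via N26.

Best N36 to N26: N36 → N26 costing 8
Best N26 to N17: N26 → N33 → N17 costing 12
Total via N26: 8 + 12 = 20 hops' cost.

20 hops' cost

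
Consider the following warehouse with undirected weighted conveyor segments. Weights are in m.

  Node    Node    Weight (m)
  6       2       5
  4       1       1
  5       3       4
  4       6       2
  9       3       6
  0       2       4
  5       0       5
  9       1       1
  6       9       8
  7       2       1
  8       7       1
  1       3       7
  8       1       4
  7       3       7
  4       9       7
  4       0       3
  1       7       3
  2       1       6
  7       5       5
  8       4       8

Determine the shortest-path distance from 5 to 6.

10 m

Running Dijkstra from 5:
5: 0
3: 4  (via 5)
0: 5  (via 5)
7: 5  (via 5)
2: 6  (via 7)
8: 6  (via 7)
1: 8  (via 7)
4: 8  (via 0)
9: 9  (via 1)
6: 10  (via 4)
Shortest route: 5 → 0 → 4 → 6 = 10 m.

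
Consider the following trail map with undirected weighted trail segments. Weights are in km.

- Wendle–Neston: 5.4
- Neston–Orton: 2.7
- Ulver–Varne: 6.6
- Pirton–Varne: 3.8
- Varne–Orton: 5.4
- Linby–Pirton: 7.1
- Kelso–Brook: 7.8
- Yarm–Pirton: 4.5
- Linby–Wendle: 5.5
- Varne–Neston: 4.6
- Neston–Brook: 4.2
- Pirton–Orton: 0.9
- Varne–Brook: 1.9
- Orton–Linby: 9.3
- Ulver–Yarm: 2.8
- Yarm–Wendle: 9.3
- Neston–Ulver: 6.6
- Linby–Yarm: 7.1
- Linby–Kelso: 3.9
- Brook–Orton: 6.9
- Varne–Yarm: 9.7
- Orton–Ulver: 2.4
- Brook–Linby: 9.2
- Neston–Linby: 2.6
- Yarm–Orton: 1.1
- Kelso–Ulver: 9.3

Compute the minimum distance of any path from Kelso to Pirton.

Candidate routes:
Kelso–Linby–Neston–Orton–Pirton: 3.9+2.6+2.7+0.9 = 10.1
Kelso–Linby–Pirton: 3.9+7.1 = 11
Cheapest is Kelso–Linby–Neston–Orton–Pirton at 10.1 km.

10.1 km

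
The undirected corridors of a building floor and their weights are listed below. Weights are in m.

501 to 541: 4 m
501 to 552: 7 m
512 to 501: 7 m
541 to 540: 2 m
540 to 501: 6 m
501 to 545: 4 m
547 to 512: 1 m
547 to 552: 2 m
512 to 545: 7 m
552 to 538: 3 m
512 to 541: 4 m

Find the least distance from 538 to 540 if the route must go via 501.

Shortest 538→501: 538 → 552 → 501 = 10
Best 501 to 540: 501 → 540 costing 6
Total via 501: 10 + 6 = 16 m.

16 m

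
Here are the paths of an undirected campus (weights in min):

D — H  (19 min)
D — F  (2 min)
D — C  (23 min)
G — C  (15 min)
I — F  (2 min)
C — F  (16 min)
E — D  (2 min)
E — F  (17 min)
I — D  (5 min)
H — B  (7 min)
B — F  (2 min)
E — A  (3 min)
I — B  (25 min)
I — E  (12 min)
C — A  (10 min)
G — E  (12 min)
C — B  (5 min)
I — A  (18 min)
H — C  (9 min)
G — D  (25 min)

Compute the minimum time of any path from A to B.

9 min

Running Dijkstra from A:
A: 0
E: 3  (via A)
D: 5  (via E)
F: 7  (via D)
B: 9  (via F)
Shortest route: A → E → D → F → B = 9 min.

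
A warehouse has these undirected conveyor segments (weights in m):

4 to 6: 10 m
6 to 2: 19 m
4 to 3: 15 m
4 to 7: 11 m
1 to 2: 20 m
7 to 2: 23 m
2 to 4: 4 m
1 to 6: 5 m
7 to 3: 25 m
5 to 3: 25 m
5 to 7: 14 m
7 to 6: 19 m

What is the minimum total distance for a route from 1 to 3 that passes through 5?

Best 1 to 5: 1–6–7–5 costing 38
Shortest 5→3: 5–3 = 25
Total via 5: 38 + 25 = 63 m.

63 m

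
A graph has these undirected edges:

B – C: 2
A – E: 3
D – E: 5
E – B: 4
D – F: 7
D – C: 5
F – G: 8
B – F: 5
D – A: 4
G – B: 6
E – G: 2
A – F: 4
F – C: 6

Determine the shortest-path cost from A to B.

Enumerating some paths:
A–F–B: 4+5 = 9
A–E–B: 3+4 = 7
Cheapest is A–E–B at 7.

7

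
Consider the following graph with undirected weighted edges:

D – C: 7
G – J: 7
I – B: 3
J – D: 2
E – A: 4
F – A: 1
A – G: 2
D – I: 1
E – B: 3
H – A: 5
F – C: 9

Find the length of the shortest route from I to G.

Enumerating some paths:
I - B - E - A - G: 3+3+4+2 = 12
I - D - C - F - A - G: 1+7+9+1+2 = 20
I - D - J - G: 1+2+7 = 10
Cheapest is I - D - J - G at 10.

10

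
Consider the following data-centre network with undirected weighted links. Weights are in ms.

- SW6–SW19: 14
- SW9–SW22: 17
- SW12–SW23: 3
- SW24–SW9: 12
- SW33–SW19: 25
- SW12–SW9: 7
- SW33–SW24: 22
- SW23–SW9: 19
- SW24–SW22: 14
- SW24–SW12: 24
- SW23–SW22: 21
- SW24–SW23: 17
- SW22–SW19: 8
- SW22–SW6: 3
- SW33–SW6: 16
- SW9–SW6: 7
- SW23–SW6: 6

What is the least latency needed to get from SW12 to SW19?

20 ms

Enumerating some paths:
SW12–SW9–SW6–SW19: 7+7+14 = 28
SW12–SW9–SW6–SW22–SW19: 7+7+3+8 = 25
SW12–SW23–SW6–SW19: 3+6+14 = 23
SW12–SW23–SW6–SW22–SW19: 3+6+3+8 = 20
The minimum is 20 ms via SW12–SW23–SW6–SW22–SW19.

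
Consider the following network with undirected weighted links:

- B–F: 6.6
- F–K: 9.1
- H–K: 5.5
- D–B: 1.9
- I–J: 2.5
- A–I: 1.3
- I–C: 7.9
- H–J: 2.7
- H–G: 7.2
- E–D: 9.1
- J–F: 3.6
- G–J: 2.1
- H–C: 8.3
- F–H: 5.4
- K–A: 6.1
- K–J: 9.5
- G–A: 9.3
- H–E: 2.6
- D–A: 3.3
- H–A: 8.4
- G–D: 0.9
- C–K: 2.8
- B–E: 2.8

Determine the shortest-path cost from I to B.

Shortest distances from I:
I: 0
A: 1.3  (via I)
J: 2.5  (via I)
D: 4.6  (via A)
G: 4.6  (via J)
H: 5.2  (via J)
F: 6.1  (via J)
B: 6.5  (via D)
Shortest route: I → A → D → B = 6.5.

6.5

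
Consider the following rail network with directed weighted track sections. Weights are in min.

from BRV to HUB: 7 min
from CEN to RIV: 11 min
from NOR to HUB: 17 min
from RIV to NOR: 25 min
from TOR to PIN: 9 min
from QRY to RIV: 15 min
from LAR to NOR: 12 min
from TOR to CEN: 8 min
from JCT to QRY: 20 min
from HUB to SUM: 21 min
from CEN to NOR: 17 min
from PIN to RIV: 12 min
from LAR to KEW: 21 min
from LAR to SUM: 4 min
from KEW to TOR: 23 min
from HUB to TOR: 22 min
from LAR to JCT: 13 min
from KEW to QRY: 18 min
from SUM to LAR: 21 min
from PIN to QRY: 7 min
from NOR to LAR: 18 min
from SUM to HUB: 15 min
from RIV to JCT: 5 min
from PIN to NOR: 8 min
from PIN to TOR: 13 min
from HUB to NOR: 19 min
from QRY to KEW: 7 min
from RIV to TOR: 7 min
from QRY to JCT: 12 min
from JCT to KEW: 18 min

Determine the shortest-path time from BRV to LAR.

44 min

Shortest distances from BRV:
BRV: 0
HUB: 7  (via BRV)
NOR: 26  (via HUB)
SUM: 28  (via HUB)
TOR: 29  (via HUB)
CEN: 37  (via TOR)
PIN: 38  (via TOR)
LAR: 44  (via NOR)
Shortest route: BRV → HUB → NOR → LAR = 44 min.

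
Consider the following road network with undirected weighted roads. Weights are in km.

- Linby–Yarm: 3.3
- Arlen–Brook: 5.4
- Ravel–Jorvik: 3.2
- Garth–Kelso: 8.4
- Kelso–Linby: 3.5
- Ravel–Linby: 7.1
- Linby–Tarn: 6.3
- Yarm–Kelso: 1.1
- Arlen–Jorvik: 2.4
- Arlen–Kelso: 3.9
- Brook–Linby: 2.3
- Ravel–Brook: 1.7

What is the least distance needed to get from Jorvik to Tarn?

Shortest distances from Jorvik:
Jorvik: 0
Arlen: 2.4  (via Jorvik)
Ravel: 3.2  (via Jorvik)
Brook: 4.9  (via Ravel)
Kelso: 6.3  (via Arlen)
Linby: 7.2  (via Brook)
Yarm: 7.4  (via Kelso)
Tarn: 13.5  (via Linby)
Shortest route: Jorvik–Ravel–Brook–Linby–Tarn = 13.5 km.

13.5 km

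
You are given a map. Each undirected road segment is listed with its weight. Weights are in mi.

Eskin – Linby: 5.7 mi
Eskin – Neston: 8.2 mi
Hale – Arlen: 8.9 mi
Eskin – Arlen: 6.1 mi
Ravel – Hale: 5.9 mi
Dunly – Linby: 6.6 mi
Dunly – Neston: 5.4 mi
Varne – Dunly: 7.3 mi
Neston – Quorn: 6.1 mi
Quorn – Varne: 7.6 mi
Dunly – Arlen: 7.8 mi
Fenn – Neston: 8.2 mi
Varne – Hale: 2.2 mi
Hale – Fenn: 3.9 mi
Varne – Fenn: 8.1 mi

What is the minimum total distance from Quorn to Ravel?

15.7 mi

Candidate routes:
Quorn - Varne - Fenn - Hale - Ravel: 7.6+8.1+3.9+5.9 = 25.5
Quorn - Varne - Hale - Ravel: 7.6+2.2+5.9 = 15.7
Quorn - Neston - Fenn - Hale - Ravel: 6.1+8.2+3.9+5.9 = 24.1
The minimum is 15.7 mi via Quorn - Varne - Hale - Ravel.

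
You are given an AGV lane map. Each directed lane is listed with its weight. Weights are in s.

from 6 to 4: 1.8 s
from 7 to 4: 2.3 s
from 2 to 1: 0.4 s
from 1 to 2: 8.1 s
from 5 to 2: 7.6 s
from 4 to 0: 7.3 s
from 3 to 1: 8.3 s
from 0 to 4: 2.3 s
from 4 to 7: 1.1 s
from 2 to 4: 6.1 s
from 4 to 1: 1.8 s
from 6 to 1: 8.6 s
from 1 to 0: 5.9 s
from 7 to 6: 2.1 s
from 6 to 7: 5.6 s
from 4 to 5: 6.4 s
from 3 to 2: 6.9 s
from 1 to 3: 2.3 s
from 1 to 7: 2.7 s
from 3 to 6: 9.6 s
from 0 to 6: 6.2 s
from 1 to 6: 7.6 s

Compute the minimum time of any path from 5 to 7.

10.7 s

Running Dijkstra from 5:
5: 0
2: 7.6  (via 5)
1: 8  (via 2)
3: 10.3  (via 1)
7: 10.7  (via 1)
Shortest route: 5 → 2 → 1 → 7 = 10.7 s.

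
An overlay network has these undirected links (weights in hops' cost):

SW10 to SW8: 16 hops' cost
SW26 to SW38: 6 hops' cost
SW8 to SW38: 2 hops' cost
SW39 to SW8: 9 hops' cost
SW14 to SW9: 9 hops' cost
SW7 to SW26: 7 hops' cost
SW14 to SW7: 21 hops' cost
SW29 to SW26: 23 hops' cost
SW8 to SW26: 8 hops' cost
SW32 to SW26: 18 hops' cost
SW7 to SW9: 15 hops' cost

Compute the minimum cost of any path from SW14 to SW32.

46 hops' cost

Settle nodes by increasing distance from SW14:
SW14: 0
SW9: 9  (via SW14)
SW7: 21  (via SW14)
SW26: 28  (via SW7)
SW38: 34  (via SW26)
SW8: 36  (via SW26)
SW39: 45  (via SW8)
SW32: 46  (via SW26)
Shortest route: SW14–SW7–SW26–SW32 = 46 hops' cost.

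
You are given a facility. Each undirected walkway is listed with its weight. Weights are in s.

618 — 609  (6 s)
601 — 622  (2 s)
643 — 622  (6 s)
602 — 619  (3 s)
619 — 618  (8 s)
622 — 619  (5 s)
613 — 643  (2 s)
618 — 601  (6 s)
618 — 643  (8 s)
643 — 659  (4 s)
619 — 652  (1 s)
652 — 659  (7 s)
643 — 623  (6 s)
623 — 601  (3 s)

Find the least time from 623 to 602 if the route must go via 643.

Shortest 623→643: 623 → 643 = 6
Best 643 to 602: 643 → 622 → 619 → 602 costing 14
Total via 643: 6 + 14 = 20 s.

20 s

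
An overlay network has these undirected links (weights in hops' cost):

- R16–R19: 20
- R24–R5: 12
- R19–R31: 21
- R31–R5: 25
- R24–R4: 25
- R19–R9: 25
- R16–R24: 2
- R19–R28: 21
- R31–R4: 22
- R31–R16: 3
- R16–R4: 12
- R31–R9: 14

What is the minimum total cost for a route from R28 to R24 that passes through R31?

47 hops' cost

Shortest R28→R31: R28 → R19 → R31 = 42
Best R31 to R24: R31 → R16 → R24 costing 5
Total via R31: 42 + 5 = 47 hops' cost.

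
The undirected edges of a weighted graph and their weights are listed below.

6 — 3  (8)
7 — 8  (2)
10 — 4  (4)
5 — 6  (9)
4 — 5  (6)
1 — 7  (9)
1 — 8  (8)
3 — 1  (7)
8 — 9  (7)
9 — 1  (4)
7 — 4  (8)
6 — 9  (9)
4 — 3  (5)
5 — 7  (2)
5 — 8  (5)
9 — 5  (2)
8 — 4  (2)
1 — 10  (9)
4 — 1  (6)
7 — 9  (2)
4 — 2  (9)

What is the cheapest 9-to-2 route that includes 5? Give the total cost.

17

Best 9 to 5: 9–5 costing 2
Best 5 to 2: 5–4–2 costing 15
Total via 5: 2 + 15 = 17.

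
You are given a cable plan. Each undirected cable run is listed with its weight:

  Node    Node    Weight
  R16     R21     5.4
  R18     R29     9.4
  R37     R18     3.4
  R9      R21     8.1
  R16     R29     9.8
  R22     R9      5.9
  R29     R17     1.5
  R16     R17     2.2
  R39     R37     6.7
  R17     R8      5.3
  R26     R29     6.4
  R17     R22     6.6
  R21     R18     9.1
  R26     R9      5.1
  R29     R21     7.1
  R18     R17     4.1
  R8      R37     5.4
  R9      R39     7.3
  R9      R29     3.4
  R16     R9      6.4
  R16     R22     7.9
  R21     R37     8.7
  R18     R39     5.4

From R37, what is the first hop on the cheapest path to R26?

R18

Candidate routes:
R37 → R18 → R17 → R29 → R26: 3.4+4.1+1.5+6.4 = 15.4
R37 → R8 → R17 → R29 → R26: 5.4+5.3+1.5+6.4 = 18.6
R37 → R18 → R17 → R29 → R9 → R26: 3.4+4.1+1.5+3.4+5.1 = 17.5
The minimum is 15.4 via R37 → R18 → R17 → R29 → R26.
So from R37 the first move is to R18.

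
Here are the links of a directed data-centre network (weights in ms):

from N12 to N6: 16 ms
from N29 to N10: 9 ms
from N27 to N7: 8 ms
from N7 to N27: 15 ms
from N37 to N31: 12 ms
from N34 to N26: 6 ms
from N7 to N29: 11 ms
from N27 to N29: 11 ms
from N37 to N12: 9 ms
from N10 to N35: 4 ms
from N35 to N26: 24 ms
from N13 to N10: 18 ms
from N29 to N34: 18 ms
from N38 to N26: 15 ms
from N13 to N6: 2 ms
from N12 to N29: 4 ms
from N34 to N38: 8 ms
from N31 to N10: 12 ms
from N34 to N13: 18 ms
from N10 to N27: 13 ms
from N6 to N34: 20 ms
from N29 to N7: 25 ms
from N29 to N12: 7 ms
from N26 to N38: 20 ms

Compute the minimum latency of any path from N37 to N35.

26 ms

Running Dijkstra from N37:
N37: 0
N12: 9  (via N37)
N31: 12  (via N37)
N29: 13  (via N12)
N10: 22  (via N29)
N6: 25  (via N12)
N35: 26  (via N10)
Shortest route: N37 → N12 → N29 → N10 → N35 = 26 ms.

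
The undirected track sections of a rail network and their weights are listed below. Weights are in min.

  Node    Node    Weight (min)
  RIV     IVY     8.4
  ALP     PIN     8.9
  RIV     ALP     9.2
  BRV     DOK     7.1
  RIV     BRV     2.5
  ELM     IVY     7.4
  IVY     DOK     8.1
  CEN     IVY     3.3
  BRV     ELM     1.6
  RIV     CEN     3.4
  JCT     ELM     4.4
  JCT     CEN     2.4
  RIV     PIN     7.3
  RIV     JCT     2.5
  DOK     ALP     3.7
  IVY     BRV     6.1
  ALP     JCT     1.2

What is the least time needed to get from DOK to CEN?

7.3 min

Settle nodes by increasing distance from DOK:
DOK: 0
ALP: 3.7  (via DOK)
JCT: 4.9  (via ALP)
BRV: 7.1  (via DOK)
CEN: 7.3  (via JCT)
Shortest route: DOK–ALP–JCT–CEN = 7.3 min.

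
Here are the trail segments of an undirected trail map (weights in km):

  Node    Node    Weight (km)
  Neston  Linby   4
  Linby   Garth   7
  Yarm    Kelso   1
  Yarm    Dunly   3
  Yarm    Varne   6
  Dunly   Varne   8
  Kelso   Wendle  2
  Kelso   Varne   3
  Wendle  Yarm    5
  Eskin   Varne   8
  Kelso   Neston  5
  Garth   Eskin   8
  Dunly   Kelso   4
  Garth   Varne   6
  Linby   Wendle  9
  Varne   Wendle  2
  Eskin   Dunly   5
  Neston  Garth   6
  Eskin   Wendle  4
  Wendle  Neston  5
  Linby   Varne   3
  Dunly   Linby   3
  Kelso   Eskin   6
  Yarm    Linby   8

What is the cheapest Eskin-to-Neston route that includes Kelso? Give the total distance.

11 km

Best Eskin to Kelso: Eskin–Kelso costing 6
Best Kelso to Neston: Kelso–Neston costing 5
Total via Kelso: 6 + 5 = 11 km.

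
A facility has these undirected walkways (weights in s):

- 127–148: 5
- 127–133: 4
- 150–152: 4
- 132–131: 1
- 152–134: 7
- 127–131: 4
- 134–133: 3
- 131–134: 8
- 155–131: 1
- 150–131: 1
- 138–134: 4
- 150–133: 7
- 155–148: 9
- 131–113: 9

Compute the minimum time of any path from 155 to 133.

Candidate routes:
155 - 131 - 134 - 133: 1+8+3 = 12
155 - 131 - 150 - 133: 1+1+7 = 9
155 - 131 - 150 - 152 - 134 - 133: 1+1+4+7+3 = 16
Cheapest is 155 - 131 - 150 - 133 at 9 s.

9 s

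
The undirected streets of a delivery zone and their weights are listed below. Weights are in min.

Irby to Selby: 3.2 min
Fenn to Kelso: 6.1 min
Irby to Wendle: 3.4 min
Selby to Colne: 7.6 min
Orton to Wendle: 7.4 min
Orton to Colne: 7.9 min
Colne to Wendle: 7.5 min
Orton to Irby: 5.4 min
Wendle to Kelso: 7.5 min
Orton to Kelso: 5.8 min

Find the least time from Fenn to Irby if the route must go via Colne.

30.6 min

Best Fenn to Colne: Fenn–Kelso–Orton–Colne costing 19.8
Shortest Colne→Irby: Colne–Selby–Irby = 10.8
Total via Colne: 19.8 + 10.8 = 30.6 min.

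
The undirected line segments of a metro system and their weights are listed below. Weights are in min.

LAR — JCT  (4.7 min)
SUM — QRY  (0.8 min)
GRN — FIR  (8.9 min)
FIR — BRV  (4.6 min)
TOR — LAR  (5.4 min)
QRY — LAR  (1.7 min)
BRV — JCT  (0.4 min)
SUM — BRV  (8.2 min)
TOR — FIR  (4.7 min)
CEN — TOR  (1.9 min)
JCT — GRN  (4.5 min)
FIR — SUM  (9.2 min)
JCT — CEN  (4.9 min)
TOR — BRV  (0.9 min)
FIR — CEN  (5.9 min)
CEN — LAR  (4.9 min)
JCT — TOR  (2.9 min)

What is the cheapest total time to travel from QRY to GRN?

Enumerating some paths:
QRY–LAR–JCT–GRN: 1.7+4.7+4.5 = 10.9
QRY–SUM–BRV–JCT–GRN: 0.8+8.2+0.4+4.5 = 13.9
QRY–LAR–CEN–TOR–BRV–JCT–GRN: 1.7+4.9+1.9+0.9+0.4+4.5 = 14.3
QRY–LAR–TOR–BRV–JCT–GRN: 1.7+5.4+0.9+0.4+4.5 = 12.9
The minimum is 10.9 min via QRY–LAR–JCT–GRN.

10.9 min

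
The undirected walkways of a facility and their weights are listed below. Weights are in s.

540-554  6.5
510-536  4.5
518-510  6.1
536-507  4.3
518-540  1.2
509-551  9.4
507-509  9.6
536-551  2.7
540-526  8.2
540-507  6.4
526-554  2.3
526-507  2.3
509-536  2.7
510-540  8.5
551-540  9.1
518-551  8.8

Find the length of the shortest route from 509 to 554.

11.6 s

Compare a few routes:
509 → 536 → 507 → 540 → 554: 2.7+4.3+6.4+6.5 = 19.9
509 → 507 → 526 → 554: 9.6+2.3+2.3 = 14.2
509 → 536 → 507 → 526 → 554: 2.7+4.3+2.3+2.3 = 11.6
The minimum is 11.6 s via 509 → 536 → 507 → 526 → 554.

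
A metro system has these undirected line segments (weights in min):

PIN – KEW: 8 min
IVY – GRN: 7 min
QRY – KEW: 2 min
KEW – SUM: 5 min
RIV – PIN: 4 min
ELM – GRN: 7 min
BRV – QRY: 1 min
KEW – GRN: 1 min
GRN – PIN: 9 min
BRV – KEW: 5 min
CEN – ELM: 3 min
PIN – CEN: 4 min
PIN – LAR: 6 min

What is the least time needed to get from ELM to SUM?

13 min

Enumerating some paths:
ELM–CEN–PIN–GRN–KEW–SUM: 3+4+9+1+5 = 22
ELM–GRN–KEW–SUM: 7+1+5 = 13
ELM–CEN–PIN–KEW–SUM: 3+4+8+5 = 20
Cheapest is ELM–GRN–KEW–SUM at 13 min.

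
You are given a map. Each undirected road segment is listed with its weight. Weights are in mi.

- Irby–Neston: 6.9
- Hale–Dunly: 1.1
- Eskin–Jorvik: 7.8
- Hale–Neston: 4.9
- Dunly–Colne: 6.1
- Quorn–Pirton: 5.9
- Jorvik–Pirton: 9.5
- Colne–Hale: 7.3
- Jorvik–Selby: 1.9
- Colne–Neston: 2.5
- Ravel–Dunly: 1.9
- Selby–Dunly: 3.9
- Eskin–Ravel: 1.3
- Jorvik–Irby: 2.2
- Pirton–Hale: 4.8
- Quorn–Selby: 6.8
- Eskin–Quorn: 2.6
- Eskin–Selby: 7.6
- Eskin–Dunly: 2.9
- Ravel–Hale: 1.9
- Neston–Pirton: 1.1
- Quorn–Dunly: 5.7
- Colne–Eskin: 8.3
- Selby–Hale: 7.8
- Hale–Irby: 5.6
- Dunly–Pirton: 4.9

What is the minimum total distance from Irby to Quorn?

10.9 mi

Compare a few routes:
Irby → Hale → Dunly → Eskin → Quorn: 5.6+1.1+2.9+2.6 = 12.2
Irby → Hale → Ravel → Eskin → Quorn: 5.6+1.9+1.3+2.6 = 11.4
Irby → Jorvik → Selby → Quorn: 2.2+1.9+6.8 = 10.9
The minimum is 10.9 mi via Irby → Jorvik → Selby → Quorn.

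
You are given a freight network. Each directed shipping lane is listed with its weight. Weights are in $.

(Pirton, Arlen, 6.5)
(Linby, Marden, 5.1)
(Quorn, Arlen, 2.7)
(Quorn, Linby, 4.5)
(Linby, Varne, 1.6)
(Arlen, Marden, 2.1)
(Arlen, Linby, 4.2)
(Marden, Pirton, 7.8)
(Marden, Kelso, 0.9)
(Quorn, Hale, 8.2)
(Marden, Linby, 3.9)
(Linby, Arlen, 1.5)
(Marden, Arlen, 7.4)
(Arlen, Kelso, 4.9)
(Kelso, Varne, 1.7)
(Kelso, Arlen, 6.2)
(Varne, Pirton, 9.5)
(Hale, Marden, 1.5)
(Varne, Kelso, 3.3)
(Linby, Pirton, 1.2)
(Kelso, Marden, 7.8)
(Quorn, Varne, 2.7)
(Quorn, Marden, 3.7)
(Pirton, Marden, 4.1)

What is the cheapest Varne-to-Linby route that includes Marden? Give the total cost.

Best Varne to Marden: Varne–Kelso–Marden costing 11.1
Shortest Marden→Linby: Marden–Linby = 3.9
Total via Marden: 11.1 + 3.9 = $15.

$15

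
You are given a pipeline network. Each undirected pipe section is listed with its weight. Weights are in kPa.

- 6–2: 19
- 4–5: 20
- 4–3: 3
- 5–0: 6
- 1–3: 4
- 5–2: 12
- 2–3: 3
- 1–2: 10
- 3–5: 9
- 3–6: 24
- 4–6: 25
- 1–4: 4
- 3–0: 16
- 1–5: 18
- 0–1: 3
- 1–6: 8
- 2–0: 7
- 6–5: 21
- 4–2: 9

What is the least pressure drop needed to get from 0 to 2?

7 kPa

Settle nodes by increasing distance from 0:
0: 0
1: 3  (via 0)
5: 6  (via 0)
2: 7  (via 0)
Shortest route: 0 → 2 = 7 kPa.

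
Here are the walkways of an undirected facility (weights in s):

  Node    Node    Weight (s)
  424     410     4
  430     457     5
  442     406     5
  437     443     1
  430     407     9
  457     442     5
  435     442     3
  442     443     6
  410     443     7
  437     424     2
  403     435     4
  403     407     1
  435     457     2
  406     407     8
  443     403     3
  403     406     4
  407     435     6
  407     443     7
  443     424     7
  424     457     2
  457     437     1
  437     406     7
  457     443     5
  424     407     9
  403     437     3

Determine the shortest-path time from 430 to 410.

11 s

Enumerating some paths:
430 - 457 - 424 - 410: 5+2+4 = 11
430 - 457 - 437 - 424 - 410: 5+1+2+4 = 12
The minimum is 11 s via 430 - 457 - 424 - 410.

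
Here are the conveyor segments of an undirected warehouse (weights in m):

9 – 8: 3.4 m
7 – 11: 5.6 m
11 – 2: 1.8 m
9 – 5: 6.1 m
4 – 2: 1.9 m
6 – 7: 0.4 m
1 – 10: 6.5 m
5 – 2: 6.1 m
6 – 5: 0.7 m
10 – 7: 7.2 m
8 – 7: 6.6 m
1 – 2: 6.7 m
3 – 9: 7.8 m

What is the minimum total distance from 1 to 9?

Candidate routes:
1 → 10 → 7 → 6 → 5 → 9: 6.5+7.2+0.4+0.7+6.1 = 20.9
1 → 2 → 5 → 9: 6.7+6.1+6.1 = 18.9
The minimum is 18.9 m via 1 → 2 → 5 → 9.

18.9 m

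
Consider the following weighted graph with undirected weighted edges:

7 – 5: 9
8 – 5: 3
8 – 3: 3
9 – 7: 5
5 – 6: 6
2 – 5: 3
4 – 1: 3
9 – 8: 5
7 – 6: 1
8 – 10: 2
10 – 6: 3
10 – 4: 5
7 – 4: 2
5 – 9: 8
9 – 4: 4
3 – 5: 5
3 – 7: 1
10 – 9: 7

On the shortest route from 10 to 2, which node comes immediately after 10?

Candidate routes:
10 → 6 → 7 → 3 → 5 → 2: 3+1+1+5+3 = 13
10 → 8 → 3 → 5 → 2: 2+3+5+3 = 13
10 → 6 → 5 → 2: 3+6+3 = 12
10 → 8 → 5 → 2: 2+3+3 = 8
The minimum is 8 via 10 → 8 → 5 → 2.
So from 10 the first move is to 8.

8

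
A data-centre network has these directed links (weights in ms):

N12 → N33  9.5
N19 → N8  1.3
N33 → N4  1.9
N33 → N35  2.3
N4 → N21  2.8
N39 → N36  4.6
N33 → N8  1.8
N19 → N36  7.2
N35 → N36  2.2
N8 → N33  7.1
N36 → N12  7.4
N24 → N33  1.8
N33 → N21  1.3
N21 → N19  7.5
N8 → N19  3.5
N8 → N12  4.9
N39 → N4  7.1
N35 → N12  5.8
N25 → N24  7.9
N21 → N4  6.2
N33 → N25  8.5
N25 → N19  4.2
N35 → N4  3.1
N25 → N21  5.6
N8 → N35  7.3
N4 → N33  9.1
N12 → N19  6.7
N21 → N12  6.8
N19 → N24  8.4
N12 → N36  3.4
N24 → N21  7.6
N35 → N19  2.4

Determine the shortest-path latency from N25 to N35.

12 ms

Shortest distances from N25:
N25: 0
N19: 4.2  (via N25)
N8: 5.5  (via N19)
N21: 5.6  (via N25)
N24: 7.9  (via N25)
N33: 9.7  (via N24)
N12: 10.4  (via N8)
N36: 11.4  (via N19)
N4: 11.6  (via N33)
N35: 12  (via N33)
Shortest route: N25–N24–N33–N35 = 12 ms.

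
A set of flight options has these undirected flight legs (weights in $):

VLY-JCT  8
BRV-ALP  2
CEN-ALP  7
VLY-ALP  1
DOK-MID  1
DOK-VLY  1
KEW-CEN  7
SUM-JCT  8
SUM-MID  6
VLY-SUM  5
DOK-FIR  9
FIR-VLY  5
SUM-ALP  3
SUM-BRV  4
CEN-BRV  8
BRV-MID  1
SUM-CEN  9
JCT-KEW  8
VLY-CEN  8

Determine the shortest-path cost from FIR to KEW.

$20

Settle nodes by increasing distance from FIR:
FIR: 0
VLY: 5  (via FIR)
ALP: 6  (via VLY)
DOK: 6  (via VLY)
MID: 7  (via DOK)
BRV: 8  (via ALP)
SUM: 9  (via ALP)
JCT: 13  (via VLY)
CEN: 13  (via VLY)
KEW: 20  (via CEN)
Shortest route: FIR–VLY–CEN–KEW = $20.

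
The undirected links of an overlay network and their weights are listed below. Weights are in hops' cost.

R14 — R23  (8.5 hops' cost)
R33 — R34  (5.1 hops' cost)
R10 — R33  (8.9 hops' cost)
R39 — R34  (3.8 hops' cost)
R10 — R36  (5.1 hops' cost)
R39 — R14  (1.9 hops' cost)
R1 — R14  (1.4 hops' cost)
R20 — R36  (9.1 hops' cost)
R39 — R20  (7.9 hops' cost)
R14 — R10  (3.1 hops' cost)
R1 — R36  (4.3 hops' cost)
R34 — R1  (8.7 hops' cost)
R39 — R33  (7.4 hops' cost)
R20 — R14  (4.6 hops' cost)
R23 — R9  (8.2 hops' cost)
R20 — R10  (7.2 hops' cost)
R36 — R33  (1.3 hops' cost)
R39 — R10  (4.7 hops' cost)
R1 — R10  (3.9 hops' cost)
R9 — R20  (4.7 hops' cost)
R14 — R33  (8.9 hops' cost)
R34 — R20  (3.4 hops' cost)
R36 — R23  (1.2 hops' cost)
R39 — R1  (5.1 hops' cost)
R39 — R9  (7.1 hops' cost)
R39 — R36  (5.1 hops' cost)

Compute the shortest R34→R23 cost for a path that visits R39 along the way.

10.1 hops' cost

Shortest R34→R39: R34 → R39 = 3.8
Best R39 to R23: R39 → R36 → R23 costing 6.3
Total via R39: 3.8 + 6.3 = 10.1 hops' cost.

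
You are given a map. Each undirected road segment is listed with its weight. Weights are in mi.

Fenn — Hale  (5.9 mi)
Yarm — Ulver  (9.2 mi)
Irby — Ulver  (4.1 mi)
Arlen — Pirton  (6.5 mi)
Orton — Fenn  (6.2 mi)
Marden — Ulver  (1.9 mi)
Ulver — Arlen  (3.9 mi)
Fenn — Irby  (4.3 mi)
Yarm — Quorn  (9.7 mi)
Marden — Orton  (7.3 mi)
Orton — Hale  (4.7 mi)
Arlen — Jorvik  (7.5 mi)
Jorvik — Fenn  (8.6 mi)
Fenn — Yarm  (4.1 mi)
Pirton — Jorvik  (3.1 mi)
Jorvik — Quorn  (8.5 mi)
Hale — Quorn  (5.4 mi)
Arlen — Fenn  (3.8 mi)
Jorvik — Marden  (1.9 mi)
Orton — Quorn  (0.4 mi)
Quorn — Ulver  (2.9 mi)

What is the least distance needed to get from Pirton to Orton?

Shortest distances from Pirton:
Pirton: 0
Jorvik: 3.1  (via Pirton)
Marden: 5  (via Jorvik)
Arlen: 6.5  (via Pirton)
Ulver: 6.9  (via Marden)
Quorn: 9.8  (via Ulver)
Orton: 10.2  (via Quorn)
Shortest route: Pirton–Jorvik–Marden–Ulver–Quorn–Orton = 10.2 mi.

10.2 mi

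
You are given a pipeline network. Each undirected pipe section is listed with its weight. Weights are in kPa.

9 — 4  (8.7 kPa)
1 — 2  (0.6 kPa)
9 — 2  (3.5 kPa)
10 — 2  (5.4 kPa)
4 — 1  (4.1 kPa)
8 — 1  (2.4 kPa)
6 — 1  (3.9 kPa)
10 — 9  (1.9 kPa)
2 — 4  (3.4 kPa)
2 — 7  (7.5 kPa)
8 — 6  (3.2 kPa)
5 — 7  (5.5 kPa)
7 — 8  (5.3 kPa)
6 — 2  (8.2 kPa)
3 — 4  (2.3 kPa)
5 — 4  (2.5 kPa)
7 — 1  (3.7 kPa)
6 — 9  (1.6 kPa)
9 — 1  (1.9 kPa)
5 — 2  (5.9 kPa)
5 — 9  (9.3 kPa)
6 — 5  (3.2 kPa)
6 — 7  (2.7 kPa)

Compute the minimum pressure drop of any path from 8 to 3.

8.7 kPa

Running Dijkstra from 8:
8: 0
1: 2.4  (via 8)
2: 3  (via 1)
6: 3.2  (via 8)
9: 4.3  (via 1)
7: 5.3  (via 8)
10: 6.2  (via 9)
4: 6.4  (via 2)
5: 6.4  (via 6)
3: 8.7  (via 4)
Shortest route: 8–1–2–4–3 = 8.7 kPa.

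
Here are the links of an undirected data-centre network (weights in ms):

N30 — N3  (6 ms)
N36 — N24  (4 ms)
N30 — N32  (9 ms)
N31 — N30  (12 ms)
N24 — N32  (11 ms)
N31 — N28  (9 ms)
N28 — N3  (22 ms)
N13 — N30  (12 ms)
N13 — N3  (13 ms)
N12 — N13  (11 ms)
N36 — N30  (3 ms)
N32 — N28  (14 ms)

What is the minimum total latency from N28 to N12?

44 ms

Enumerating some paths:
N28 → N32 → N30 → N13 → N12: 14+9+12+11 = 46
N28 → N31 → N30 → N13 → N12: 9+12+12+11 = 44
Cheapest is N28 → N31 → N30 → N13 → N12 at 44 ms.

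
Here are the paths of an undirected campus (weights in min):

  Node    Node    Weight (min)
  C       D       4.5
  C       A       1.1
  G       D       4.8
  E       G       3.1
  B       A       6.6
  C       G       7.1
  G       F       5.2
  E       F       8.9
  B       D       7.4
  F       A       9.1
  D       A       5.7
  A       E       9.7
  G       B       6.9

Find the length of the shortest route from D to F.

10 min

Compare a few routes:
D–G–F: 4.8+5.2 = 10
D–C–A–F: 4.5+1.1+9.1 = 14.7
The minimum is 10 min via D–G–F.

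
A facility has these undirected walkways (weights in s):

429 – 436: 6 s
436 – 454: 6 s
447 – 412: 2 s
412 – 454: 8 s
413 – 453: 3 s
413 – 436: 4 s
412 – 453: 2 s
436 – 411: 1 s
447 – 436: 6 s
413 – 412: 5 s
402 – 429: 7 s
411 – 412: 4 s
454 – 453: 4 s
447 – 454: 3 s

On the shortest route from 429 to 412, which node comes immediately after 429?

436

Enumerating some paths:
429–436–413–412: 6+4+5 = 15
429–436–413–453–412: 6+4+3+2 = 15
429–436–447–412: 6+6+2 = 14
429–436–411–412: 6+1+4 = 11
Cheapest is 429–436–411–412 at 11 s.
So from 429 the first move is to 436.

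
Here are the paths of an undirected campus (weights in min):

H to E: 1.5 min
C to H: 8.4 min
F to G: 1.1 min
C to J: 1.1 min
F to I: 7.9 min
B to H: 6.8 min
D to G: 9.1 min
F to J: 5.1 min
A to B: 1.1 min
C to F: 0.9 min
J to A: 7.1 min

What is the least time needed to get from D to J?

12.2 min

Compare a few routes:
D - G - F - C - J: 9.1+1.1+0.9+1.1 = 12.2
D - G - F - J: 9.1+1.1+5.1 = 15.3
The minimum is 12.2 min via D - G - F - C - J.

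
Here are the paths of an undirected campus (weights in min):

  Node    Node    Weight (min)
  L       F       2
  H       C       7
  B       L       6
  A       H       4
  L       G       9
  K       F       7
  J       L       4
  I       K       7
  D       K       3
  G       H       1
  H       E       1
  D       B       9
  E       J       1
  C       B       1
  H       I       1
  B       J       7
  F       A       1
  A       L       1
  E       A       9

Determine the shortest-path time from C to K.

Enumerating some paths:
C - H - I - K: 7+1+7 = 15
C - B - D - K: 1+9+3 = 13
Cheapest is C - B - D - K at 13 min.

13 min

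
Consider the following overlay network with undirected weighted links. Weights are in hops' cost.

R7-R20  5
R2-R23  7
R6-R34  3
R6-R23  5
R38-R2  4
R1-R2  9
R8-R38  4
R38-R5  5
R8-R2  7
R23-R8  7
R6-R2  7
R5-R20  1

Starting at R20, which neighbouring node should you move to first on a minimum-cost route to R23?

R5

Enumerating some paths:
R20–R5–R38–R8–R2–R23: 1+5+4+7+7 = 24
R20–R5–R38–R2–R6–R23: 1+5+4+7+5 = 22
R20–R5–R38–R2–R23: 1+5+4+7 = 17
R20–R5–R38–R2–R8–R23: 1+5+4+7+7 = 24
The minimum is 17 hops' cost via R20–R5–R38–R2–R23.
So from R20 the first move is to R5.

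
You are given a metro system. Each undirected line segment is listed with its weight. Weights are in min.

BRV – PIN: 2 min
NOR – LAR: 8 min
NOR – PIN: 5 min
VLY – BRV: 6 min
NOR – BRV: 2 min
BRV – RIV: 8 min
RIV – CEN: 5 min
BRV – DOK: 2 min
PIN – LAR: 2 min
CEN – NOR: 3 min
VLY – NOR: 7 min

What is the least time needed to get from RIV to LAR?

Shortest distances from RIV:
RIV: 0
CEN: 5  (via RIV)
BRV: 8  (via RIV)
NOR: 8  (via CEN)
DOK: 10  (via BRV)
PIN: 10  (via BRV)
LAR: 12  (via PIN)
Shortest route: RIV → BRV → PIN → LAR = 12 min.

12 min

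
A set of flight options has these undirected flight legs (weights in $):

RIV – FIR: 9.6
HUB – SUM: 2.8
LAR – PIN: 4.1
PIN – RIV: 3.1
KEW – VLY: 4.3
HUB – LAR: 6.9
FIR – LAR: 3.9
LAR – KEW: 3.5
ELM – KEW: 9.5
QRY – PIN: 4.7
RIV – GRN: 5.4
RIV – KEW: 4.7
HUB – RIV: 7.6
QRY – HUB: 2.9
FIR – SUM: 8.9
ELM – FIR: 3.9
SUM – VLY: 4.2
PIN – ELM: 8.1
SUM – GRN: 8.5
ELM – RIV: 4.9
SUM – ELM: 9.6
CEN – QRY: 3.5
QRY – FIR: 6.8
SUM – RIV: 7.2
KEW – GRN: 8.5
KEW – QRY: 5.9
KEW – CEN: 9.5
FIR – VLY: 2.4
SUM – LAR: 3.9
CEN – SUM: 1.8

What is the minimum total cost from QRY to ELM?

$10.7

Shortest distances from QRY:
QRY: 0
HUB: 2.9  (via QRY)
CEN: 3.5  (via QRY)
PIN: 4.7  (via QRY)
SUM: 5.3  (via CEN)
KEW: 5.9  (via QRY)
FIR: 6.8  (via QRY)
RIV: 7.8  (via PIN)
LAR: 8.8  (via PIN)
VLY: 9.2  (via FIR)
ELM: 10.7  (via FIR)
Shortest route: QRY–FIR–ELM = $10.7.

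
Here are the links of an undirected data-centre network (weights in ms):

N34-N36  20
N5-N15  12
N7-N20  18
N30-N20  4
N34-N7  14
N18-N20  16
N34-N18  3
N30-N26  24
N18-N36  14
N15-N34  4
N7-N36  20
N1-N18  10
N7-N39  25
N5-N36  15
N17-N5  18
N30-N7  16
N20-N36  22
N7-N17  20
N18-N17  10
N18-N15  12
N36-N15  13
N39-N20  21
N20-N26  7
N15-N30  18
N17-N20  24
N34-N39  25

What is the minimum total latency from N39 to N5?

41 ms

Shortest distances from N39:
N39: 0
N20: 21  (via N39)
N7: 25  (via N39)
N34: 25  (via N39)
N30: 25  (via N20)
N18: 28  (via N34)
N26: 28  (via N20)
N15: 29  (via N34)
N17: 38  (via N18)
N1: 38  (via N18)
N5: 41  (via N15)
Shortest route: N39–N34–N15–N5 = 41 ms.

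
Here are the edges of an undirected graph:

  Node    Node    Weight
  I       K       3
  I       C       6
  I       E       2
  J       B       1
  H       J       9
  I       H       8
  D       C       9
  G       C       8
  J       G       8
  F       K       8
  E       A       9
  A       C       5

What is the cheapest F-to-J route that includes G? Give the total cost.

Shortest F→G: F–K–I–C–G = 25
Best G to J: G–J costing 8
Total via G: 25 + 8 = 33.

33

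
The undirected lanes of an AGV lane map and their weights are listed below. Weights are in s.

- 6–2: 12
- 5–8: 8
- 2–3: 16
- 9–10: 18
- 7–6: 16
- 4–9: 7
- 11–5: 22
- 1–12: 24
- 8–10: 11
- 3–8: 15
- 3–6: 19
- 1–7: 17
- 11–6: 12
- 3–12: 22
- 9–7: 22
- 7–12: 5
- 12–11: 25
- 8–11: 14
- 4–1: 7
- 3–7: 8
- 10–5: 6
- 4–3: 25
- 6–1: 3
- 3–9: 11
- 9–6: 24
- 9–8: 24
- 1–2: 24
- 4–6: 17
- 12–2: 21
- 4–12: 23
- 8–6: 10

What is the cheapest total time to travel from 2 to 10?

Enumerating some paths:
2 - 6 - 8 - 10: 12+10+11 = 33
2 - 6 - 8 - 5 - 10: 12+10+8+6 = 36
The minimum is 33 s via 2 - 6 - 8 - 10.

33 s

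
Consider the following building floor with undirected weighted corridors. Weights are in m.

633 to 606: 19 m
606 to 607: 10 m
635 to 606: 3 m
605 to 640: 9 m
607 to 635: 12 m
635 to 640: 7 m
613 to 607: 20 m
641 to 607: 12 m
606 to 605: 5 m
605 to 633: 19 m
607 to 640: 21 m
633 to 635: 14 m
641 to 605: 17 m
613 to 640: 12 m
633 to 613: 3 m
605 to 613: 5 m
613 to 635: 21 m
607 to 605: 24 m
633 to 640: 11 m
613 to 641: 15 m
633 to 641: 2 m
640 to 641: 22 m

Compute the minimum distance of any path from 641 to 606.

Settle nodes by increasing distance from 641:
641: 0
633: 2  (via 641)
613: 5  (via 633)
605: 10  (via 613)
607: 12  (via 641)
640: 13  (via 633)
606: 15  (via 605)
Shortest route: 641–633–613–605–606 = 15 m.

15 m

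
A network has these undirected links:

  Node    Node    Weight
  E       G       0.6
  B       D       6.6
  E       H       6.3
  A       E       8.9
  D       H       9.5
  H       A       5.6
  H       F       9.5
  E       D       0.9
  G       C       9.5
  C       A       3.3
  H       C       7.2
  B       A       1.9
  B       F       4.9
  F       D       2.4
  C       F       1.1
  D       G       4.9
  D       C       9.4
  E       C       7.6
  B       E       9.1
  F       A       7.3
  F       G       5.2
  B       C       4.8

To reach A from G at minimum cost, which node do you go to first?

E

Candidate routes:
G–E–A: 0.6+8.9 = 9.5
G–E–D–B–A: 0.6+0.9+6.6+1.9 = 10
G–E–D–F–C–A: 0.6+0.9+2.4+1.1+3.3 = 8.3
G–F–C–A: 5.2+1.1+3.3 = 9.6
Cheapest is G–E–D–F–C–A at 8.3.
So from G the first move is to E.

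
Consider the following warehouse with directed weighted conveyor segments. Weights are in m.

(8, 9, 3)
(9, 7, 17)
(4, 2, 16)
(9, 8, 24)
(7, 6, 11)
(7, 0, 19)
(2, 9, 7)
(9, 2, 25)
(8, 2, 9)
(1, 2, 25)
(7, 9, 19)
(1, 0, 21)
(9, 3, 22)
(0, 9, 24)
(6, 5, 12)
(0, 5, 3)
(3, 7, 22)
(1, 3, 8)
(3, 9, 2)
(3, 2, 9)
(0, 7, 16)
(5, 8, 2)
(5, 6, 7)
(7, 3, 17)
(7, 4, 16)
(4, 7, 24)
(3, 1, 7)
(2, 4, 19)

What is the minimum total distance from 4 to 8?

Running Dijkstra from 4:
4: 0
2: 16  (via 4)
9: 23  (via 2)
7: 24  (via 4)
6: 35  (via 7)
3: 41  (via 7)
0: 43  (via 7)
5: 46  (via 0)
8: 47  (via 9)
Shortest route: 4–2–9–8 = 47 m.

47 m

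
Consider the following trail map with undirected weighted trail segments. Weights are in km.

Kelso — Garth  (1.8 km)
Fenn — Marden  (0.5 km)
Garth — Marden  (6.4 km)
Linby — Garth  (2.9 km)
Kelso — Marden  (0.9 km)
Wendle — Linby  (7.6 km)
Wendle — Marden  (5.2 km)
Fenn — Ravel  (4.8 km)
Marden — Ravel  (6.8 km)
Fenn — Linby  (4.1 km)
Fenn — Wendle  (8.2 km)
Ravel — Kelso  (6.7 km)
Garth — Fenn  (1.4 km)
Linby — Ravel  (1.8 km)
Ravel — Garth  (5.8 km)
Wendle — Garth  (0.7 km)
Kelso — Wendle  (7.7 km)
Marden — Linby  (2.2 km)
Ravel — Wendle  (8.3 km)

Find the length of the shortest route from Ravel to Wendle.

Shortest distances from Ravel:
Ravel: 0
Linby: 1.8  (via Ravel)
Marden: 4  (via Linby)
Fenn: 4.5  (via Marden)
Garth: 4.7  (via Linby)
Kelso: 4.9  (via Marden)
Wendle: 5.4  (via Garth)
Shortest route: Ravel–Linby–Garth–Wendle = 5.4 km.

5.4 km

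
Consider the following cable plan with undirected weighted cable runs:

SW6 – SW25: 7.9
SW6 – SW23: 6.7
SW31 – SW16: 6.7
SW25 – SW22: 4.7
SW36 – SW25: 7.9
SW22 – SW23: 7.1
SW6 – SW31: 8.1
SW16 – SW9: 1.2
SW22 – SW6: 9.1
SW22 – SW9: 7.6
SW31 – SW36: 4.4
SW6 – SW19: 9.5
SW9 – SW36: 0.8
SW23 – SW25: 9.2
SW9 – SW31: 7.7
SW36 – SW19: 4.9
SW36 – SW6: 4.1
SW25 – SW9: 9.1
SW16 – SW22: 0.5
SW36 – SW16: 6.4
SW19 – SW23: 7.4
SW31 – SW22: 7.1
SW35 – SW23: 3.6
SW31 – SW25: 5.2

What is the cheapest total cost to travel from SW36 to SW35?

Shortest distances from SW36:
SW36: 0
SW9: 0.8  (via SW36)
SW16: 2  (via SW9)
SW22: 2.5  (via SW16)
SW6: 4.1  (via SW36)
SW31: 4.4  (via SW36)
SW19: 4.9  (via SW36)
SW25: 7.2  (via SW22)
SW23: 9.6  (via SW22)
SW35: 13.2  (via SW23)
Shortest route: SW36 → SW9 → SW16 → SW22 → SW23 → SW35 = 13.2.

13.2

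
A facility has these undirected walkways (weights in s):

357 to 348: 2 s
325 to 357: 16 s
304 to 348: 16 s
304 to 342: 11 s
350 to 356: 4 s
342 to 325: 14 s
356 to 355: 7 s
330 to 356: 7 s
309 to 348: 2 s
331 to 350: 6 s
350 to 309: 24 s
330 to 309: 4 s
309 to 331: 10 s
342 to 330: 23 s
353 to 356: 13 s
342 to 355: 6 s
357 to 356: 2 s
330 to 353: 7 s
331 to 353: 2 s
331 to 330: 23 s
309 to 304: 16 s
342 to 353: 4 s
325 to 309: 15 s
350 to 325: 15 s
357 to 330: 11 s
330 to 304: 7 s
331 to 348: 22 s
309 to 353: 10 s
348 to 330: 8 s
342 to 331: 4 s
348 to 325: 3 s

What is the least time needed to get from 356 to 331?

10 s

Shortest distances from 356:
356: 0
357: 2  (via 356)
350: 4  (via 356)
348: 4  (via 357)
309: 6  (via 348)
325: 7  (via 348)
355: 7  (via 356)
330: 7  (via 356)
331: 10  (via 350)
Shortest route: 356–350–331 = 10 s.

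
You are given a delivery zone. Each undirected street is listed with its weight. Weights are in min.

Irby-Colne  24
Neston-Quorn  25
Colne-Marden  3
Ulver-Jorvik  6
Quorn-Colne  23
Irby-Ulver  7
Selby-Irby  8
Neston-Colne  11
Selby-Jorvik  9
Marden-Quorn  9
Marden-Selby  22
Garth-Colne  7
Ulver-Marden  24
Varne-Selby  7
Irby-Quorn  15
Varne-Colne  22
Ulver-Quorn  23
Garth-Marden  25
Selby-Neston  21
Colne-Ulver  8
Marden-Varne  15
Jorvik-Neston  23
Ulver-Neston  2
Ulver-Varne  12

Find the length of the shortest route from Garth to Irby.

22 min

Enumerating some paths:
Garth - Colne - Neston - Ulver - Irby: 7+11+2+7 = 27
Garth - Colne - Ulver - Irby: 7+8+7 = 22
Cheapest is Garth - Colne - Ulver - Irby at 22 min.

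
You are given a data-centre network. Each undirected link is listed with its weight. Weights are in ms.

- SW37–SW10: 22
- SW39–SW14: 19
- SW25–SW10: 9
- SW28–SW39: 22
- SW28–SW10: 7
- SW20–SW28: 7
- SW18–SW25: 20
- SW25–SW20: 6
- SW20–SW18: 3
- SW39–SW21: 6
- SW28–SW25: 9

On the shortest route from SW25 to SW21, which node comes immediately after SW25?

Compare a few routes:
SW25–SW10–SW28–SW39–SW21: 9+7+22+6 = 44
SW25–SW28–SW39–SW21: 9+22+6 = 37
SW25–SW20–SW28–SW39–SW21: 6+7+22+6 = 41
The minimum is 37 ms via SW25–SW28–SW39–SW21.
So from SW25 the first move is to SW28.

SW28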